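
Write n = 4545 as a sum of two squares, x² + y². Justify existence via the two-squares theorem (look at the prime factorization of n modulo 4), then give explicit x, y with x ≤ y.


Step 1: Factor n = 4545 = 3^2 · 5 · 101.
Step 2: Check the mod-4 condition on each prime factor: 3 ≡ 3 (mod 4), exponent 2 (must be even); 5 ≡ 1 (mod 4), exponent 1; 101 ≡ 1 (mod 4), exponent 1.
All primes ≡ 3 (mod 4) appear to even exponent (or don't appear), so by the two-squares theorem n IS expressible as a sum of two squares.
Step 3: Build a representation. Group n = k² · m with k = 3 and m = 5 · 101 = 505 (a product of primes ≡ 1 (mod 4)); a representation of m scales to one of n via (k·x)² + (k·y)² = k²(x² + y²). Each prime p ≡ 1 (mod 4) is itself a sum of two squares; find a² by testing p − a² for a perfect square:
  5: 5 − 1² = 4 = 2² ⇒ 5 = 1² + 2².
  101: 101 − 1² = 100 = 10² ⇒ 101 = 1² + 10².
  Combine using the Brahmagupta–Fibonacci identity (a² + b²)(c² + d²) = (ac − bd)² + (ad + bc)² = (ac + bd)² + (ad − bc)²:
  5 · 101 = 505: from (1² + 2²)(1² + 10²), take (1·1 − 2·10, 1·10 + 2·1) = (1 − 20, 10 + 2) = (-19, 12); dropping signs (only squares matter) gives (19, 12); check 19² + 12² = 361 + 144 = 505 ✓.
  Scale by k = 3: (3·19, 3·12) = (57, 36).
Step 4: Order so x ≤ y and verify: 36² + 57² = 1296 + 3249 = 4545 = n. ✓

n = 4545 = 36² + 57² (one valid representation with x ≤ y).


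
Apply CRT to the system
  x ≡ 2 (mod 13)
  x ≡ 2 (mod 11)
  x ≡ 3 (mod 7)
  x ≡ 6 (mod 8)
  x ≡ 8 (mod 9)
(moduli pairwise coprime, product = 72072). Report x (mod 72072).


Product of moduli M = 13 · 11 · 7 · 8 · 9 = 72072.
Merge one congruence at a time:
  Start: x ≡ 2 (mod 13).
  Combine with x ≡ 2 (mod 11); new modulus lcm = 143.
    Write x = 2 + 13·t and substitute into x ≡ 2 (mod 11): 13·t ≡ 2 − 2 = 0 (mod 11).
    Reduce coefficients mod 11: 2·t ≡ 0 (mod 11).
    The inverse of 2 mod 11 is 6 (since 2·6 = 12 = 1·11 + 1), so t ≡ 6·0 = 0 ≡ 0 (mod 11).
    Then x = 2 + 13·0 = 2, valid modulo lcm(13, 11) = 143: x ≡ 2 (mod 143).
  Combine with x ≡ 3 (mod 7); new modulus lcm = 1001.
    Write x = 2 + 143·t and substitute into x ≡ 3 (mod 7): 143·t ≡ 3 − 2 = 1 (mod 7).
    Reduce coefficients mod 7: 3·t ≡ 1 (mod 7).
    The inverse of 3 mod 7 is 5 (since 3·5 = 15 = 2·7 + 1), so t ≡ 5·1 = 5 ≡ 5 (mod 7).
    Then x = 2 + 143·5 = 717, valid modulo lcm(143, 7) = 1001: x ≡ 717 (mod 1001).
  Combine with x ≡ 6 (mod 8); new modulus lcm = 8008.
    Write x = 717 + 1001·t and substitute into x ≡ 6 (mod 8): 1001·t ≡ 6 − 717 = -711 (mod 8).
    Reduce coefficients mod 8: 1·t ≡ 1 (mod 8).
    So t ≡ 1 (mod 8).
    Then x = 717 + 1001·1 = 1718, valid modulo lcm(1001, 8) = 8008: x ≡ 1718 (mod 8008).
  Combine with x ≡ 8 (mod 9); new modulus lcm = 72072.
    Write x = 1718 + 8008·t and substitute into x ≡ 8 (mod 9): 8008·t ≡ 8 − 1718 = -1710 (mod 9).
    Reduce coefficients mod 9: 7·t ≡ 0 (mod 9).
    The inverse of 7 mod 9 is 4 (since 7·4 = 28 = 3·9 + 1), so t ≡ 4·0 = 0 ≡ 0 (mod 9).
    Then x = 1718 + 8008·0 = 1718, valid modulo lcm(8008, 9) = 72072: x ≡ 1718 (mod 72072).
Verify against each original: 1718 mod 13 = 2, 1718 mod 11 = 2, 1718 mod 7 = 3, 1718 mod 8 = 6, 1718 mod 9 = 8.

x ≡ 1718 (mod 72072).


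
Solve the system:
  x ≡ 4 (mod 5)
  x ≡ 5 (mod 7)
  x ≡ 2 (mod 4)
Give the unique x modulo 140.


Moduli 5, 7, 4 are pairwise coprime; by CRT there is a unique solution modulo M = 5 · 7 · 4 = 140.
Solve pairwise, accumulating the modulus:
  Start with x ≡ 4 (mod 5).
  Combine with x ≡ 5 (mod 7): since gcd(5, 7) = 1, we get a unique residue mod 35.
    Write x = 4 + 5·t and substitute into x ≡ 5 (mod 7): 5·t ≡ 5 − 4 = 1 (mod 7).
    The inverse of 5 mod 7 is 3 (since 5·3 = 15 = 2·7 + 1), so t ≡ 3·1 = 3 ≡ 3 (mod 7).
    Then x = 4 + 5·3 = 19, valid modulo lcm(5, 7) = 35: x ≡ 19 (mod 35).
  Combine with x ≡ 2 (mod 4): since gcd(35, 4) = 1, we get a unique residue mod 140.
    Write x = 19 + 35·t and substitute into x ≡ 2 (mod 4): 35·t ≡ 2 − 19 = -17 (mod 4).
    Reduce coefficients mod 4: 3·t ≡ 3 (mod 4).
    The inverse of 3 mod 4 is 3 (since 3·3 = 9 = 2·4 + 1), so t ≡ 3·3 = 9 ≡ 1 (mod 4).
    Then x = 19 + 35·1 = 54, valid modulo lcm(35, 4) = 140: x ≡ 54 (mod 140).
Verify: 54 mod 5 = 4 ✓, 54 mod 7 = 5 ✓, 54 mod 4 = 2 ✓.

x ≡ 54 (mod 140).


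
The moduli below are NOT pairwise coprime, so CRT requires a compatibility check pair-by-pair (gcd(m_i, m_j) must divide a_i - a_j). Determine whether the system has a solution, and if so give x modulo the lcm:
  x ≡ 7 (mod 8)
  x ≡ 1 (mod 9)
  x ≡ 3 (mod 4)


Moduli 8, 9, 4 are not pairwise coprime, so CRT works modulo lcm(m_i) when all pairwise compatibility conditions hold.
Pairwise compatibility: gcd(m_i, m_j) must divide a_i - a_j for every pair.
Merge one congruence at a time:
  Start: x ≡ 7 (mod 8).
  Combine with x ≡ 1 (mod 9): gcd(8, 9) = 1; 1 - 7 = -6, which IS divisible by 1, so compatible.
    Write x = 7 + 8·t and substitute into x ≡ 1 (mod 9): 8·t ≡ 1 − 7 = -6 (mod 9).
    Reduce coefficients mod 9: 8·t ≡ 3 (mod 9).
    The inverse of 8 mod 9 is 8 (since 8·8 = 64 = 7·9 + 1), so t ≡ 8·3 = 24 ≡ 6 (mod 9).
    Then x = 7 + 8·6 = 55, valid modulo lcm(8, 9) = 72: x ≡ 55 (mod 72).
  Combine with x ≡ 3 (mod 4): gcd(72, 4) = 4; 3 - 55 = -52, which IS divisible by 4, so compatible.
    Write x = 55 + 72·t and substitute into x ≡ 3 (mod 4): 72·t ≡ 3 − 55 = -52 (mod 4).
    Divide the congruence (and modulus) by g = 4: 18·t ≡ -13 (mod 1).
    Modulo 1 every t works; take t = 0.
    Then x = 55 + 72·0 = 55, valid modulo lcm(72, 4) = 72: x ≡ 55 (mod 72).
Verify: 55 mod 8 = 7, 55 mod 9 = 1, 55 mod 4 = 3.

x ≡ 55 (mod 72).


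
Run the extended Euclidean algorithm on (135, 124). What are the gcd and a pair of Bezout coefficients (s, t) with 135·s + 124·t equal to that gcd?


Euclidean algorithm on (135, 124) — divide until remainder is 0:
  135 = 1 · 124 + 11
  124 = 11 · 11 + 3
  11 = 3 · 3 + 2
  3 = 1 · 2 + 1
  2 = 2 · 1 + 0
gcd(135, 124) = 1.
Track Bezout coefficients alongside the remainders: start with r₀ = 135 = a·1 + b·0 (s = 1, t = 0) and r₁ = 124 = a·0 + b·1 (s = 0, t = 1); each new remainder r_{k+1} = r_{k-1} − q_k·r_k inherits s_{k+1} = s_{k-1} − q_k·s_k, t_{k+1} = t_{k-1} − q_k·t_k, so r_k = a·s_k + b·t_k at every step:
  q = 1: r = 11, s = 1 − 1·0 = 1, t = 0 − 1·1 = -1  (check: 135·1 + 124·(-1) = 11)
  q = 11: r = 3, s = 0 − 11·1 = -11, t = 1 − 11·(-1) = 12  (check: 135·(-11) + 124·12 = 3)
  q = 3: r = 2, s = 1 − 3·(-11) = 34, t = -1 − 3·12 = -37  (check: 135·34 + 124·(-37) = 2)
  q = 1: r = 1, s = -11 − 1·34 = -45, t = 12 − 1·(-37) = 49  (check: 135·(-45) + 124·49 = 1)
The row with r = 1 (the gcd) gives the Bezout coefficients s = -45, t = 49.
Result: 135 · (-45) + 124 · (49) = 1.

gcd(135, 124) = 1; s = -45, t = 49 (check: 135·(-45) + 124·49 = 1).


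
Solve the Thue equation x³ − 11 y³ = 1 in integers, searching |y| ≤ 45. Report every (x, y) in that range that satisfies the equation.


The equation is x³ - 11y³ = 1. For fixed y, x³ = 11·y³ + 1, so a solution requires the RHS to be a perfect cube.
Strategy: iterate y from -45 to 45, compute RHS = 11·y³ + 1, and check whether it is a (positive or negative) perfect cube.
Check small values of y:
  y = 0: RHS = 1 = (1)³ ⇒ x = 1 works.
  y = 1: RHS = 12 is not a perfect cube.
  y = -1: RHS = -10 is not a perfect cube.
  y = 2: RHS = 89 is not a perfect cube.
  y = -2: RHS = -87 is not a perfect cube.
  y = 3: RHS = 298 is not a perfect cube.
  y = -3: RHS = -296 is not a perfect cube.
Continuing the search up to |y| = 45 finds no further solutions beyond those listed.
Collected solutions: (1, 0).

Solutions (with |y| ≤ 45): (1, 0).


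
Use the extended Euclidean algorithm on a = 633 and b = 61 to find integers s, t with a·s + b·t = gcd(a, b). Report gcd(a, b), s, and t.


Euclidean algorithm on (633, 61) — divide until remainder is 0:
  633 = 10 · 61 + 23
  61 = 2 · 23 + 15
  23 = 1 · 15 + 8
  15 = 1 · 8 + 7
  8 = 1 · 7 + 1
  7 = 7 · 1 + 0
gcd(633, 61) = 1.
Track Bezout coefficients alongside the remainders: start with r₀ = 633 = a·1 + b·0 (s = 1, t = 0) and r₁ = 61 = a·0 + b·1 (s = 0, t = 1); each new remainder r_{k+1} = r_{k-1} − q_k·r_k inherits s_{k+1} = s_{k-1} − q_k·s_k, t_{k+1} = t_{k-1} − q_k·t_k, so r_k = a·s_k + b·t_k at every step:
  q = 10: r = 23, s = 1 − 10·0 = 1, t = 0 − 10·1 = -10  (check: 633·1 + 61·(-10) = 23)
  q = 2: r = 15, s = 0 − 2·1 = -2, t = 1 − 2·(-10) = 21  (check: 633·(-2) + 61·21 = 15)
  q = 1: r = 8, s = 1 − 1·(-2) = 3, t = -10 − 1·21 = -31  (check: 633·3 + 61·(-31) = 8)
  q = 1: r = 7, s = -2 − 1·3 = -5, t = 21 − 1·(-31) = 52  (check: 633·(-5) + 61·52 = 7)
  q = 1: r = 1, s = 3 − 1·(-5) = 8, t = -31 − 1·52 = -83  (check: 633·8 + 61·(-83) = 1)
The row with r = 1 (the gcd) gives the Bezout coefficients s = 8, t = -83.
Result: 633 · (8) + 61 · (-83) = 1.

gcd(633, 61) = 1; s = 8, t = -83 (check: 633·8 + 61·(-83) = 1).


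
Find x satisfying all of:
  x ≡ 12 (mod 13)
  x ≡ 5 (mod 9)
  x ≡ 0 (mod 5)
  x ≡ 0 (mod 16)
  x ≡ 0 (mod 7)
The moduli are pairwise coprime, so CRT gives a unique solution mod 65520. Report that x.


Product of moduli M = 13 · 9 · 5 · 16 · 7 = 65520.
Merge one congruence at a time:
  Start: x ≡ 12 (mod 13).
  Combine with x ≡ 5 (mod 9); new modulus lcm = 117.
    Write x = 12 + 13·t and substitute into x ≡ 5 (mod 9): 13·t ≡ 5 − 12 = -7 (mod 9).
    Reduce coefficients mod 9: 4·t ≡ 2 (mod 9).
    The inverse of 4 mod 9 is 7 (since 4·7 = 28 = 3·9 + 1), so t ≡ 7·2 = 14 ≡ 5 (mod 9).
    Then x = 12 + 13·5 = 77, valid modulo lcm(13, 9) = 117: x ≡ 77 (mod 117).
  Combine with x ≡ 0 (mod 5); new modulus lcm = 585.
    Write x = 77 + 117·t and substitute into x ≡ 0 (mod 5): 117·t ≡ 0 − 77 = -77 (mod 5).
    Reduce coefficients mod 5: 2·t ≡ 3 (mod 5).
    The inverse of 2 mod 5 is 3 (since 2·3 = 6 = 1·5 + 1), so t ≡ 3·3 = 9 ≡ 4 (mod 5).
    Then x = 77 + 117·4 = 545, valid modulo lcm(117, 5) = 585: x ≡ 545 (mod 585).
  Combine with x ≡ 0 (mod 16); new modulus lcm = 9360.
    Write x = 545 + 585·t and substitute into x ≡ 0 (mod 16): 585·t ≡ 0 − 545 = -545 (mod 16).
    Reduce coefficients mod 16: 9·t ≡ 15 (mod 16).
    The inverse of 9 mod 16 is 9 (since 9·9 = 81 = 5·16 + 1), so t ≡ 9·15 = 135 ≡ 7 (mod 16).
    Then x = 545 + 585·7 = 4640, valid modulo lcm(585, 16) = 9360: x ≡ 4640 (mod 9360).
  Combine with x ≡ 0 (mod 7); new modulus lcm = 65520.
    Write x = 4640 + 9360·t and substitute into x ≡ 0 (mod 7): 9360·t ≡ 0 − 4640 = -4640 (mod 7).
    Reduce coefficients mod 7: 1·t ≡ 1 (mod 7).
    So t ≡ 1 (mod 7).
    Then x = 4640 + 9360·1 = 14000, valid modulo lcm(9360, 7) = 65520: x ≡ 14000 (mod 65520).
Verify against each original: 14000 mod 13 = 12, 14000 mod 9 = 5, 14000 mod 5 = 0, 14000 mod 16 = 0, 14000 mod 7 = 0.

x ≡ 14000 (mod 65520).


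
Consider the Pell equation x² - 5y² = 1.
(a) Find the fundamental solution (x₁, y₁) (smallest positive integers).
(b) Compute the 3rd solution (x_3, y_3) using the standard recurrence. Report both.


Step 1: Find the fundamental solution (x₁, y₁) of x² - 5y² = 1.
  Expand √5 as a continued fraction. a₀ = ⌊√5⌋ = 2; iterate m_{k+1} = d_k·a_k − m_k, d_{k+1} = (5 − m_{k+1}²)/d_k, a_{k+1} = ⌊(a₀ + m_{k+1})/d_{k+1}⌋ (starting m₀ = 0, d₀ = 1), with convergents p_k = a_k·p_{k-1} + p_{k-2}, q_k = a_k·q_{k-1} + q_{k-2} (p₋₁ = 1, q₋₁ = 0):
  k = 0: a₀ = 2; p₀/q₀ = 2/1; p₀² − 5·q₀² = 4 − 5 = -1.
  k = 1: m = 2, d = 1, a = ⌊(2 + 2)/1⌋ = 4; p/q = (4·2 + 1)/(4·1 + 0) = 9/4; p² − 5·q² = 81 − 80 = 1.
  The first convergent with p² − 5·q² = 1 gives the fundamental solution (x₁, y₁) = (9, 4).
Step 2: Apply the recurrence (x_{n+1}, y_{n+1}) = (x₁x_n + 5y₁y_n, x₁y_n + y₁x_n) repeatedly.
  From (x_1, y_1) = (9, 4): x_2 = 9·9 + 5·4·4 = 161; y_2 = 9·4 + 4·9 = 72.
  From (x_2, y_2) = (161, 72): x_3 = 9·161 + 5·4·72 = 2889; y_3 = 9·72 + 4·161 = 1292.
Step 3: Verify x_3² - 5·y_3² = 8346321 - 8346320 = 1 (should be 1). ✓

(x_1, y_1) = (9, 4); (x_3, y_3) = (2889, 1292).


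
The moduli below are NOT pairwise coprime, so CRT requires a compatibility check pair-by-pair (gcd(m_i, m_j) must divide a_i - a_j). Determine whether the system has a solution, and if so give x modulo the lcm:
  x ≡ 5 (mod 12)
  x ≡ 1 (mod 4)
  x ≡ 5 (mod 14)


Moduli 12, 4, 14 are not pairwise coprime, so CRT works modulo lcm(m_i) when all pairwise compatibility conditions hold.
Pairwise compatibility: gcd(m_i, m_j) must divide a_i - a_j for every pair.
Merge one congruence at a time:
  Start: x ≡ 5 (mod 12).
  Combine with x ≡ 1 (mod 4): gcd(12, 4) = 4; 1 - 5 = -4, which IS divisible by 4, so compatible.
    Write x = 5 + 12·t and substitute into x ≡ 1 (mod 4): 12·t ≡ 1 − 5 = -4 (mod 4).
    Divide the congruence (and modulus) by g = 4: 3·t ≡ -1 (mod 1).
    Modulo 1 every t works; take t = 0.
    Then x = 5 + 12·0 = 5, valid modulo lcm(12, 4) = 12: x ≡ 5 (mod 12).
  Combine with x ≡ 5 (mod 14): gcd(12, 14) = 2; 5 - 5 = 0, which IS divisible by 2, so compatible.
    Write x = 5 + 12·t and substitute into x ≡ 5 (mod 14): 12·t ≡ 5 − 5 = 0 (mod 14).
    Divide the congruence (and modulus) by g = 2: 6·t ≡ 0 (mod 7).
    The inverse of 6 mod 7 is 6 (since 6·6 = 36 = 5·7 + 1), so t ≡ 6·0 = 0 ≡ 0 (mod 7).
    Then x = 5 + 12·0 = 5, valid modulo lcm(12, 14) = 84: x ≡ 5 (mod 84).
Verify: 5 mod 12 = 5, 5 mod 4 = 1, 5 mod 14 = 5.

x ≡ 5 (mod 84).


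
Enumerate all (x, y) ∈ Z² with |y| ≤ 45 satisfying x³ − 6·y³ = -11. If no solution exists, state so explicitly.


The equation is x³ - 6y³ = -11. For fixed y, x³ = 6·y³ − 11, so a solution requires the RHS to be a perfect cube.
Strategy: iterate y from -45 to 45, compute RHS = 6·y³ − 11, and check whether it is a (positive or negative) perfect cube.
Check small values of y:
  y = 0: RHS = -11 is not a perfect cube.
  y = 1: RHS = -5 is not a perfect cube.
  y = -1: RHS = -17 is not a perfect cube.
  y = 2: RHS = 37 is not a perfect cube.
  y = -2: RHS = -59 is not a perfect cube.
  y = 3: RHS = 151 is not a perfect cube.
  y = -3: RHS = -173 is not a perfect cube.
Continuing the search up to |y| = 45 finds no solutions either.
No (x, y) in the scanned range satisfies the equation.

No integer solutions with |y| ≤ 45.


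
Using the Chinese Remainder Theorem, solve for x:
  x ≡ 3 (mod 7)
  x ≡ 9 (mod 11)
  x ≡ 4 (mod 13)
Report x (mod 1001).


Moduli 7, 11, 13 are pairwise coprime; by CRT there is a unique solution modulo M = 7 · 11 · 13 = 1001.
Solve pairwise, accumulating the modulus:
  Start with x ≡ 3 (mod 7).
  Combine with x ≡ 9 (mod 11): since gcd(7, 11) = 1, we get a unique residue mod 77.
    Write x = 3 + 7·t and substitute into x ≡ 9 (mod 11): 7·t ≡ 9 − 3 = 6 (mod 11).
    The inverse of 7 mod 11 is 8 (since 7·8 = 56 = 5·11 + 1), so t ≡ 8·6 = 48 ≡ 4 (mod 11).
    Then x = 3 + 7·4 = 31, valid modulo lcm(7, 11) = 77: x ≡ 31 (mod 77).
  Combine with x ≡ 4 (mod 13): since gcd(77, 13) = 1, we get a unique residue mod 1001.
    Write x = 31 + 77·t and substitute into x ≡ 4 (mod 13): 77·t ≡ 4 − 31 = -27 (mod 13).
    Reduce coefficients mod 13: 12·t ≡ 12 (mod 13).
    The inverse of 12 mod 13 is 12 (since 12·12 = 144 = 11·13 + 1), so t ≡ 12·12 = 144 ≡ 1 (mod 13).
    Then x = 31 + 77·1 = 108, valid modulo lcm(77, 13) = 1001: x ≡ 108 (mod 1001).
Verify: 108 mod 7 = 3 ✓, 108 mod 11 = 9 ✓, 108 mod 13 = 4 ✓.

x ≡ 108 (mod 1001).


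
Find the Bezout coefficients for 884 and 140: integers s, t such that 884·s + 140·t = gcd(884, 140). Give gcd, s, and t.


Euclidean algorithm on (884, 140) — divide until remainder is 0:
  884 = 6 · 140 + 44
  140 = 3 · 44 + 8
  44 = 5 · 8 + 4
  8 = 2 · 4 + 0
gcd(884, 140) = 4.
Track Bezout coefficients alongside the remainders: start with r₀ = 884 = a·1 + b·0 (s = 1, t = 0) and r₁ = 140 = a·0 + b·1 (s = 0, t = 1); each new remainder r_{k+1} = r_{k-1} − q_k·r_k inherits s_{k+1} = s_{k-1} − q_k·s_k, t_{k+1} = t_{k-1} − q_k·t_k, so r_k = a·s_k + b·t_k at every step:
  q = 6: r = 44, s = 1 − 6·0 = 1, t = 0 − 6·1 = -6  (check: 884·1 + 140·(-6) = 44)
  q = 3: r = 8, s = 0 − 3·1 = -3, t = 1 − 3·(-6) = 19  (check: 884·(-3) + 140·19 = 8)
  q = 5: r = 4, s = 1 − 5·(-3) = 16, t = -6 − 5·19 = -101  (check: 884·16 + 140·(-101) = 4)
The row with r = 4 (the gcd) gives the Bezout coefficients s = 16, t = -101.
Result: 884 · (16) + 140 · (-101) = 4.

gcd(884, 140) = 4; s = 16, t = -101 (check: 884·16 + 140·(-101) = 4).


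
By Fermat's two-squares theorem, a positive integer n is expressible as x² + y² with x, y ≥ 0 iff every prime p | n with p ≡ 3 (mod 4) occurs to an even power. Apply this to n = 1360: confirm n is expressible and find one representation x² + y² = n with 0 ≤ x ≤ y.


Step 1: Factor n = 1360 = 2^4 · 5 · 17.
Step 2: Check the mod-4 condition on each prime factor: 2 = 2 (special); 5 ≡ 1 (mod 4), exponent 1; 17 ≡ 1 (mod 4), exponent 1.
All primes ≡ 3 (mod 4) appear to even exponent (or don't appear), so by the two-squares theorem n IS expressible as a sum of two squares.
Step 3: Build a representation. Group n = k² · m with k = 4 and m = 5 · 17 = 85 (a product of primes ≡ 1 (mod 4)); a representation of m scales to one of n via (k·x)² + (k·y)² = k²(x² + y²). Each prime p ≡ 1 (mod 4) is itself a sum of two squares; find a² by testing p − a² for a perfect square:
  5: 5 − 1² = 4 = 2² ⇒ 5 = 1² + 2².
  17: 17 − 1² = 16 = 4² ⇒ 17 = 1² + 4².
  Combine using the Brahmagupta–Fibonacci identity (a² + b²)(c² + d²) = (ac − bd)² + (ad + bc)² = (ac + bd)² + (ad − bc)²:
  5 · 17 = 85: from (1² + 2²)(1² + 4²), take (1·1 − 2·4, 1·4 + 2·1) = (1 − 8, 4 + 2) = (-7, 6); dropping signs (only squares matter) gives (7, 6); check 7² + 6² = 49 + 36 = 85 ✓.
  Scale by k = 4: (4·7, 4·6) = (28, 24).
Step 4: Order so x ≤ y and verify: 24² + 28² = 576 + 784 = 1360 = n. ✓

n = 1360 = 24² + 28² (one valid representation with x ≤ y).


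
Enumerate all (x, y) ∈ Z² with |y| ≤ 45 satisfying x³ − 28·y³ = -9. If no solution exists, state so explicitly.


The equation is x³ - 28y³ = -9. For fixed y, x³ = 28·y³ − 9, so a solution requires the RHS to be a perfect cube.
Strategy: iterate y from -45 to 45, compute RHS = 28·y³ − 9, and check whether it is a (positive or negative) perfect cube.
Check small values of y:
  y = 0: RHS = -9 is not a perfect cube.
  y = 1: RHS = 19 is not a perfect cube.
  y = -1: RHS = -37 is not a perfect cube.
  y = 2: RHS = 215 is not a perfect cube.
  y = -2: RHS = -233 is not a perfect cube.
  y = 3: RHS = 747 is not a perfect cube.
  y = -3: RHS = -765 is not a perfect cube.
Continuing the search up to |y| = 45 finds no solutions either.
No (x, y) in the scanned range satisfies the equation.

No integer solutions with |y| ≤ 45.


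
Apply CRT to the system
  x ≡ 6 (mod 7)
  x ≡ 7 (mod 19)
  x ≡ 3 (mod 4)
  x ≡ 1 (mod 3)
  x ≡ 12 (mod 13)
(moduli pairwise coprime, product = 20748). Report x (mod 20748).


Product of moduli M = 7 · 19 · 4 · 3 · 13 = 20748.
Merge one congruence at a time:
  Start: x ≡ 6 (mod 7).
  Combine with x ≡ 7 (mod 19); new modulus lcm = 133.
    Write x = 6 + 7·t and substitute into x ≡ 7 (mod 19): 7·t ≡ 7 − 6 = 1 (mod 19).
    The inverse of 7 mod 19 is 11 (since 7·11 = 77 = 4·19 + 1), so t ≡ 11·1 = 11 ≡ 11 (mod 19).
    Then x = 6 + 7·11 = 83, valid modulo lcm(7, 19) = 133: x ≡ 83 (mod 133).
  Combine with x ≡ 3 (mod 4); new modulus lcm = 532.
    Write x = 83 + 133·t and substitute into x ≡ 3 (mod 4): 133·t ≡ 3 − 83 = -80 (mod 4).
    Reduce coefficients mod 4: 1·t ≡ 0 (mod 4).
    So t ≡ 0 (mod 4).
    Then x = 83 + 133·0 = 83, valid modulo lcm(133, 4) = 532: x ≡ 83 (mod 532).
  Combine with x ≡ 1 (mod 3); new modulus lcm = 1596.
    Write x = 83 + 532·t and substitute into x ≡ 1 (mod 3): 532·t ≡ 1 − 83 = -82 (mod 3).
    Reduce coefficients mod 3: 1·t ≡ 2 (mod 3).
    So t ≡ 2 (mod 3).
    Then x = 83 + 532·2 = 1147, valid modulo lcm(532, 3) = 1596: x ≡ 1147 (mod 1596).
  Combine with x ≡ 12 (mod 13); new modulus lcm = 20748.
    Write x = 1147 + 1596·t and substitute into x ≡ 12 (mod 13): 1596·t ≡ 12 − 1147 = -1135 (mod 13).
    Reduce coefficients mod 13: 10·t ≡ 9 (mod 13).
    The inverse of 10 mod 13 is 4 (since 10·4 = 40 = 3·13 + 1), so t ≡ 4·9 = 36 ≡ 10 (mod 13).
    Then x = 1147 + 1596·10 = 17107, valid modulo lcm(1596, 13) = 20748: x ≡ 17107 (mod 20748).
Verify against each original: 17107 mod 7 = 6, 17107 mod 19 = 7, 17107 mod 4 = 3, 17107 mod 3 = 1, 17107 mod 13 = 12.

x ≡ 17107 (mod 20748).


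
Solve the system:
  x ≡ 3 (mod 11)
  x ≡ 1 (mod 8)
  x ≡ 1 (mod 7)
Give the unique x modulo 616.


Moduli 11, 8, 7 are pairwise coprime; by CRT there is a unique solution modulo M = 11 · 8 · 7 = 616.
Solve pairwise, accumulating the modulus:
  Start with x ≡ 3 (mod 11).
  Combine with x ≡ 1 (mod 8): since gcd(11, 8) = 1, we get a unique residue mod 88.
    Write x = 3 + 11·t and substitute into x ≡ 1 (mod 8): 11·t ≡ 1 − 3 = -2 (mod 8).
    Reduce coefficients mod 8: 3·t ≡ 6 (mod 8).
    The inverse of 3 mod 8 is 3 (since 3·3 = 9 = 1·8 + 1), so t ≡ 3·6 = 18 ≡ 2 (mod 8).
    Then x = 3 + 11·2 = 25, valid modulo lcm(11, 8) = 88: x ≡ 25 (mod 88).
  Combine with x ≡ 1 (mod 7): since gcd(88, 7) = 1, we get a unique residue mod 616.
    Write x = 25 + 88·t and substitute into x ≡ 1 (mod 7): 88·t ≡ 1 − 25 = -24 (mod 7).
    Reduce coefficients mod 7: 4·t ≡ 4 (mod 7).
    The inverse of 4 mod 7 is 2 (since 4·2 = 8 = 1·7 + 1), so t ≡ 2·4 = 8 ≡ 1 (mod 7).
    Then x = 25 + 88·1 = 113, valid modulo lcm(88, 7) = 616: x ≡ 113 (mod 616).
Verify: 113 mod 11 = 3 ✓, 113 mod 8 = 1 ✓, 113 mod 7 = 1 ✓.

x ≡ 113 (mod 616).


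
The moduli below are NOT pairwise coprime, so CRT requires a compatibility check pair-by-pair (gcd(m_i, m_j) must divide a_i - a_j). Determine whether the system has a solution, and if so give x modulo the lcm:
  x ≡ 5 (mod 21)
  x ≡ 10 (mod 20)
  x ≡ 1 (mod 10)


Moduli 21, 20, 10 are not pairwise coprime, so CRT works modulo lcm(m_i) when all pairwise compatibility conditions hold.
Pairwise compatibility: gcd(m_i, m_j) must divide a_i - a_j for every pair.
Merge one congruence at a time:
  Start: x ≡ 5 (mod 21).
  Combine with x ≡ 10 (mod 20): gcd(21, 20) = 1; 10 - 5 = 5, which IS divisible by 1, so compatible.
    Write x = 5 + 21·t and substitute into x ≡ 10 (mod 20): 21·t ≡ 10 − 5 = 5 (mod 20).
    Reduce coefficients mod 20: 1·t ≡ 5 (mod 20).
    So t ≡ 5 (mod 20).
    Then x = 5 + 21·5 = 110, valid modulo lcm(21, 20) = 420: x ≡ 110 (mod 420).
  Combine with x ≡ 1 (mod 10): gcd(420, 10) = 10, and 1 - 110 = -109 is NOT divisible by 10.
    ⇒ system is inconsistent (no integer solution).

No solution (the system is inconsistent).


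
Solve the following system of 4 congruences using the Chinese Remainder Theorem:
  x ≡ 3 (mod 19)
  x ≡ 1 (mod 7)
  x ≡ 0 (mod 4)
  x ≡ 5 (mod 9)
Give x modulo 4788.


Product of moduli M = 19 · 7 · 4 · 9 = 4788.
Merge one congruence at a time:
  Start: x ≡ 3 (mod 19).
  Combine with x ≡ 1 (mod 7); new modulus lcm = 133.
    Write x = 3 + 19·t and substitute into x ≡ 1 (mod 7): 19·t ≡ 1 − 3 = -2 (mod 7).
    Reduce coefficients mod 7: 5·t ≡ 5 (mod 7).
    The inverse of 5 mod 7 is 3 (since 5·3 = 15 = 2·7 + 1), so t ≡ 3·5 = 15 ≡ 1 (mod 7).
    Then x = 3 + 19·1 = 22, valid modulo lcm(19, 7) = 133: x ≡ 22 (mod 133).
  Combine with x ≡ 0 (mod 4); new modulus lcm = 532.
    Write x = 22 + 133·t and substitute into x ≡ 0 (mod 4): 133·t ≡ 0 − 22 = -22 (mod 4).
    Reduce coefficients mod 4: 1·t ≡ 2 (mod 4).
    So t ≡ 2 (mod 4).
    Then x = 22 + 133·2 = 288, valid modulo lcm(133, 4) = 532: x ≡ 288 (mod 532).
  Combine with x ≡ 5 (mod 9); new modulus lcm = 4788.
    Write x = 288 + 532·t and substitute into x ≡ 5 (mod 9): 532·t ≡ 5 − 288 = -283 (mod 9).
    Reduce coefficients mod 9: 1·t ≡ 5 (mod 9).
    So t ≡ 5 (mod 9).
    Then x = 288 + 532·5 = 2948, valid modulo lcm(532, 9) = 4788: x ≡ 2948 (mod 4788).
Verify against each original: 2948 mod 19 = 3, 2948 mod 7 = 1, 2948 mod 4 = 0, 2948 mod 9 = 5.

x ≡ 2948 (mod 4788).


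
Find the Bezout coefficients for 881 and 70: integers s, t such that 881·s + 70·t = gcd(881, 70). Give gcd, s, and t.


Euclidean algorithm on (881, 70) — divide until remainder is 0:
  881 = 12 · 70 + 41
  70 = 1 · 41 + 29
  41 = 1 · 29 + 12
  29 = 2 · 12 + 5
  12 = 2 · 5 + 2
  5 = 2 · 2 + 1
  2 = 2 · 1 + 0
gcd(881, 70) = 1.
Track Bezout coefficients alongside the remainders: start with r₀ = 881 = a·1 + b·0 (s = 1, t = 0) and r₁ = 70 = a·0 + b·1 (s = 0, t = 1); each new remainder r_{k+1} = r_{k-1} − q_k·r_k inherits s_{k+1} = s_{k-1} − q_k·s_k, t_{k+1} = t_{k-1} − q_k·t_k, so r_k = a·s_k + b·t_k at every step:
  q = 12: r = 41, s = 1 − 12·0 = 1, t = 0 − 12·1 = -12  (check: 881·1 + 70·(-12) = 41)
  q = 1: r = 29, s = 0 − 1·1 = -1, t = 1 − 1·(-12) = 13  (check: 881·(-1) + 70·13 = 29)
  q = 1: r = 12, s = 1 − 1·(-1) = 2, t = -12 − 1·13 = -25  (check: 881·2 + 70·(-25) = 12)
  q = 2: r = 5, s = -1 − 2·2 = -5, t = 13 − 2·(-25) = 63  (check: 881·(-5) + 70·63 = 5)
  q = 2: r = 2, s = 2 − 2·(-5) = 12, t = -25 − 2·63 = -151  (check: 881·12 + 70·(-151) = 2)
  q = 2: r = 1, s = -5 − 2·12 = -29, t = 63 − 2·(-151) = 365  (check: 881·(-29) + 70·365 = 1)
The row with r = 1 (the gcd) gives the Bezout coefficients s = -29, t = 365.
Result: 881 · (-29) + 70 · (365) = 1.

gcd(881, 70) = 1; s = -29, t = 365 (check: 881·(-29) + 70·365 = 1).


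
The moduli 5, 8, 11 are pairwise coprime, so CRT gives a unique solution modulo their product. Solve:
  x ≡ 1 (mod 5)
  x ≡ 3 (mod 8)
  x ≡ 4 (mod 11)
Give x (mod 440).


Moduli 5, 8, 11 are pairwise coprime; by CRT there is a unique solution modulo M = 5 · 8 · 11 = 440.
Solve pairwise, accumulating the modulus:
  Start with x ≡ 1 (mod 5).
  Combine with x ≡ 3 (mod 8): since gcd(5, 8) = 1, we get a unique residue mod 40.
    Write x = 1 + 5·t and substitute into x ≡ 3 (mod 8): 5·t ≡ 3 − 1 = 2 (mod 8).
    The inverse of 5 mod 8 is 5 (since 5·5 = 25 = 3·8 + 1), so t ≡ 5·2 = 10 ≡ 2 (mod 8).
    Then x = 1 + 5·2 = 11, valid modulo lcm(5, 8) = 40: x ≡ 11 (mod 40).
  Combine with x ≡ 4 (mod 11): since gcd(40, 11) = 1, we get a unique residue mod 440.
    Write x = 11 + 40·t and substitute into x ≡ 4 (mod 11): 40·t ≡ 4 − 11 = -7 (mod 11).
    Reduce coefficients mod 11: 7·t ≡ 4 (mod 11).
    The inverse of 7 mod 11 is 8 (since 7·8 = 56 = 5·11 + 1), so t ≡ 8·4 = 32 ≡ 10 (mod 11).
    Then x = 11 + 40·10 = 411, valid modulo lcm(40, 11) = 440: x ≡ 411 (mod 440).
Verify: 411 mod 5 = 1 ✓, 411 mod 8 = 3 ✓, 411 mod 11 = 4 ✓.

x ≡ 411 (mod 440).


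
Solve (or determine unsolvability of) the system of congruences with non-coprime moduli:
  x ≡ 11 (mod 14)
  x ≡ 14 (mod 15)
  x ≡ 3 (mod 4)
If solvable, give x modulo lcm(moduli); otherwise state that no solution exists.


Moduli 14, 15, 4 are not pairwise coprime, so CRT works modulo lcm(m_i) when all pairwise compatibility conditions hold.
Pairwise compatibility: gcd(m_i, m_j) must divide a_i - a_j for every pair.
Merge one congruence at a time:
  Start: x ≡ 11 (mod 14).
  Combine with x ≡ 14 (mod 15): gcd(14, 15) = 1; 14 - 11 = 3, which IS divisible by 1, so compatible.
    Write x = 11 + 14·t and substitute into x ≡ 14 (mod 15): 14·t ≡ 14 − 11 = 3 (mod 15).
    The inverse of 14 mod 15 is 14 (since 14·14 = 196 = 13·15 + 1), so t ≡ 14·3 = 42 ≡ 12 (mod 15).
    Then x = 11 + 14·12 = 179, valid modulo lcm(14, 15) = 210: x ≡ 179 (mod 210).
  Combine with x ≡ 3 (mod 4): gcd(210, 4) = 2; 3 - 179 = -176, which IS divisible by 2, so compatible.
    Write x = 179 + 210·t and substitute into x ≡ 3 (mod 4): 210·t ≡ 3 − 179 = -176 (mod 4).
    Divide the congruence (and modulus) by g = 2: 105·t ≡ -88 (mod 2).
    Reduce coefficients mod 2: 1·t ≡ 0 (mod 2).
    So t ≡ 0 (mod 2).
    Then x = 179 + 210·0 = 179, valid modulo lcm(210, 4) = 420: x ≡ 179 (mod 420).
Verify: 179 mod 14 = 11, 179 mod 15 = 14, 179 mod 4 = 3.

x ≡ 179 (mod 420).


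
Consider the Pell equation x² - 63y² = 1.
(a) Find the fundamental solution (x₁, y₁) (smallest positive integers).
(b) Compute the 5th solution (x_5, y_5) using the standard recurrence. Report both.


Step 1: Find the fundamental solution (x₁, y₁) of x² - 63y² = 1.
  Expand √63 as a continued fraction. a₀ = ⌊√63⌋ = 7; iterate m_{k+1} = d_k·a_k − m_k, d_{k+1} = (63 − m_{k+1}²)/d_k, a_{k+1} = ⌊(a₀ + m_{k+1})/d_{k+1}⌋ (starting m₀ = 0, d₀ = 1), with convergents p_k = a_k·p_{k-1} + p_{k-2}, q_k = a_k·q_{k-1} + q_{k-2} (p₋₁ = 1, q₋₁ = 0):
  k = 0: a₀ = 7; p₀/q₀ = 7/1; p₀² − 63·q₀² = 49 − 63 = -14.
  k = 1: m = 7, d = 14, a = ⌊(7 + 7)/14⌋ = 1; p/q = (1·7 + 1)/(1·1 + 0) = 8/1; p² − 63·q² = 64 − 63 = 1.
  The first convergent with p² − 63·q² = 1 gives the fundamental solution (x₁, y₁) = (8, 1).
Step 2: Apply the recurrence (x_{n+1}, y_{n+1}) = (x₁x_n + 63y₁y_n, x₁y_n + y₁x_n) repeatedly.
  From (x_1, y_1) = (8, 1): x_2 = 8·8 + 63·1·1 = 127; y_2 = 8·1 + 1·8 = 16.
  From (x_2, y_2) = (127, 16): x_3 = 8·127 + 63·1·16 = 2024; y_3 = 8·16 + 1·127 = 255.
  From (x_3, y_3) = (2024, 255): x_4 = 8·2024 + 63·1·255 = 32257; y_4 = 8·255 + 1·2024 = 4064.
  From (x_4, y_4) = (32257, 4064): x_5 = 8·32257 + 63·1·4064 = 514088; y_5 = 8·4064 + 1·32257 = 64769.
Step 3: Verify x_5² - 63·y_5² = 264286471744 - 264286471743 = 1 (should be 1). ✓

(x_1, y_1) = (8, 1); (x_5, y_5) = (514088, 64769).


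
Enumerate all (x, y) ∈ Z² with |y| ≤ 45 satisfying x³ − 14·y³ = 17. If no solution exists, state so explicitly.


The equation is x³ - 14y³ = 17. For fixed y, x³ = 14·y³ + 17, so a solution requires the RHS to be a perfect cube.
Strategy: iterate y from -45 to 45, compute RHS = 14·y³ + 17, and check whether it is a (positive or negative) perfect cube.
Check small values of y:
  y = 0: RHS = 17 is not a perfect cube.
  y = 1: RHS = 31 is not a perfect cube.
  y = -1: RHS = 3 is not a perfect cube.
  y = 2: RHS = 129 is not a perfect cube.
  y = -2: RHS = -95 is not a perfect cube.
  y = 3: RHS = 395 is not a perfect cube.
  y = -3: RHS = -361 is not a perfect cube.
Continuing the search up to |y| = 45 finds no solutions either.
No (x, y) in the scanned range satisfies the equation.

No integer solutions with |y| ≤ 45.


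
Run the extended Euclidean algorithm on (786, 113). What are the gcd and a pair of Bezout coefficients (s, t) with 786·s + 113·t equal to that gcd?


Euclidean algorithm on (786, 113) — divide until remainder is 0:
  786 = 6 · 113 + 108
  113 = 1 · 108 + 5
  108 = 21 · 5 + 3
  5 = 1 · 3 + 2
  3 = 1 · 2 + 1
  2 = 2 · 1 + 0
gcd(786, 113) = 1.
Track Bezout coefficients alongside the remainders: start with r₀ = 786 = a·1 + b·0 (s = 1, t = 0) and r₁ = 113 = a·0 + b·1 (s = 0, t = 1); each new remainder r_{k+1} = r_{k-1} − q_k·r_k inherits s_{k+1} = s_{k-1} − q_k·s_k, t_{k+1} = t_{k-1} − q_k·t_k, so r_k = a·s_k + b·t_k at every step:
  q = 6: r = 108, s = 1 − 6·0 = 1, t = 0 − 6·1 = -6  (check: 786·1 + 113·(-6) = 108)
  q = 1: r = 5, s = 0 − 1·1 = -1, t = 1 − 1·(-6) = 7  (check: 786·(-1) + 113·7 = 5)
  q = 21: r = 3, s = 1 − 21·(-1) = 22, t = -6 − 21·7 = -153  (check: 786·22 + 113·(-153) = 3)
  q = 1: r = 2, s = -1 − 1·22 = -23, t = 7 − 1·(-153) = 160  (check: 786·(-23) + 113·160 = 2)
  q = 1: r = 1, s = 22 − 1·(-23) = 45, t = -153 − 1·160 = -313  (check: 786·45 + 113·(-313) = 1)
The row with r = 1 (the gcd) gives the Bezout coefficients s = 45, t = -313.
Result: 786 · (45) + 113 · (-313) = 1.

gcd(786, 113) = 1; s = 45, t = -313 (check: 786·45 + 113·(-313) = 1).


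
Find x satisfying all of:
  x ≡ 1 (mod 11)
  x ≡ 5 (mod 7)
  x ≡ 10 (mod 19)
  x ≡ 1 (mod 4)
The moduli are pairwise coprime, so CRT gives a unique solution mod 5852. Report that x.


Product of moduli M = 11 · 7 · 19 · 4 = 5852.
Merge one congruence at a time:
  Start: x ≡ 1 (mod 11).
  Combine with x ≡ 5 (mod 7); new modulus lcm = 77.
    Write x = 1 + 11·t and substitute into x ≡ 5 (mod 7): 11·t ≡ 5 − 1 = 4 (mod 7).
    Reduce coefficients mod 7: 4·t ≡ 4 (mod 7).
    The inverse of 4 mod 7 is 2 (since 4·2 = 8 = 1·7 + 1), so t ≡ 2·4 = 8 ≡ 1 (mod 7).
    Then x = 1 + 11·1 = 12, valid modulo lcm(11, 7) = 77: x ≡ 12 (mod 77).
  Combine with x ≡ 10 (mod 19); new modulus lcm = 1463.
    Write x = 12 + 77·t and substitute into x ≡ 10 (mod 19): 77·t ≡ 10 − 12 = -2 (mod 19).
    Reduce coefficients mod 19: 1·t ≡ 17 (mod 19).
    So t ≡ 17 (mod 19).
    Then x = 12 + 77·17 = 1321, valid modulo lcm(77, 19) = 1463: x ≡ 1321 (mod 1463).
  Combine with x ≡ 1 (mod 4); new modulus lcm = 5852.
    Write x = 1321 + 1463·t and substitute into x ≡ 1 (mod 4): 1463·t ≡ 1 − 1321 = -1320 (mod 4).
    Reduce coefficients mod 4: 3·t ≡ 0 (mod 4).
    The inverse of 3 mod 4 is 3 (since 3·3 = 9 = 2·4 + 1), so t ≡ 3·0 = 0 ≡ 0 (mod 4).
    Then x = 1321 + 1463·0 = 1321, valid modulo lcm(1463, 4) = 5852: x ≡ 1321 (mod 5852).
Verify against each original: 1321 mod 11 = 1, 1321 mod 7 = 5, 1321 mod 19 = 10, 1321 mod 4 = 1.

x ≡ 1321 (mod 5852).


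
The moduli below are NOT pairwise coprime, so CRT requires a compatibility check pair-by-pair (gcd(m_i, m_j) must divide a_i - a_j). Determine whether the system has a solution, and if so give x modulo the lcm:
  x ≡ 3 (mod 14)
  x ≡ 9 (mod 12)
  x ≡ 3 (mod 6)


Moduli 14, 12, 6 are not pairwise coprime, so CRT works modulo lcm(m_i) when all pairwise compatibility conditions hold.
Pairwise compatibility: gcd(m_i, m_j) must divide a_i - a_j for every pair.
Merge one congruence at a time:
  Start: x ≡ 3 (mod 14).
  Combine with x ≡ 9 (mod 12): gcd(14, 12) = 2; 9 - 3 = 6, which IS divisible by 2, so compatible.
    Write x = 3 + 14·t and substitute into x ≡ 9 (mod 12): 14·t ≡ 9 − 3 = 6 (mod 12).
    Divide the congruence (and modulus) by g = 2: 7·t ≡ 3 (mod 6).
    Reduce coefficients mod 6: 1·t ≡ 3 (mod 6).
    So t ≡ 3 (mod 6).
    Then x = 3 + 14·3 = 45, valid modulo lcm(14, 12) = 84: x ≡ 45 (mod 84).
  Combine with x ≡ 3 (mod 6): gcd(84, 6) = 6; 3 - 45 = -42, which IS divisible by 6, so compatible.
    Write x = 45 + 84·t and substitute into x ≡ 3 (mod 6): 84·t ≡ 3 − 45 = -42 (mod 6).
    Divide the congruence (and modulus) by g = 6: 14·t ≡ -7 (mod 1).
    Modulo 1 every t works; take t = 0.
    Then x = 45 + 84·0 = 45, valid modulo lcm(84, 6) = 84: x ≡ 45 (mod 84).
Verify: 45 mod 14 = 3, 45 mod 12 = 9, 45 mod 6 = 3.

x ≡ 45 (mod 84).


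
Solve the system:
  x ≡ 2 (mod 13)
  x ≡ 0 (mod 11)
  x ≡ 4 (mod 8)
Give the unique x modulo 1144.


Moduli 13, 11, 8 are pairwise coprime; by CRT there is a unique solution modulo M = 13 · 11 · 8 = 1144.
Solve pairwise, accumulating the modulus:
  Start with x ≡ 2 (mod 13).
  Combine with x ≡ 0 (mod 11): since gcd(13, 11) = 1, we get a unique residue mod 143.
    Write x = 2 + 13·t and substitute into x ≡ 0 (mod 11): 13·t ≡ 0 − 2 = -2 (mod 11).
    Reduce coefficients mod 11: 2·t ≡ 9 (mod 11).
    The inverse of 2 mod 11 is 6 (since 2·6 = 12 = 1·11 + 1), so t ≡ 6·9 = 54 ≡ 10 (mod 11).
    Then x = 2 + 13·10 = 132, valid modulo lcm(13, 11) = 143: x ≡ 132 (mod 143).
  Combine with x ≡ 4 (mod 8): since gcd(143, 8) = 1, we get a unique residue mod 1144.
    Write x = 132 + 143·t and substitute into x ≡ 4 (mod 8): 143·t ≡ 4 − 132 = -128 (mod 8).
    Reduce coefficients mod 8: 7·t ≡ 0 (mod 8).
    The inverse of 7 mod 8 is 7 (since 7·7 = 49 = 6·8 + 1), so t ≡ 7·0 = 0 ≡ 0 (mod 8).
    Then x = 132 + 143·0 = 132, valid modulo lcm(143, 8) = 1144: x ≡ 132 (mod 1144).
Verify: 132 mod 13 = 2 ✓, 132 mod 11 = 0 ✓, 132 mod 8 = 4 ✓.

x ≡ 132 (mod 1144).


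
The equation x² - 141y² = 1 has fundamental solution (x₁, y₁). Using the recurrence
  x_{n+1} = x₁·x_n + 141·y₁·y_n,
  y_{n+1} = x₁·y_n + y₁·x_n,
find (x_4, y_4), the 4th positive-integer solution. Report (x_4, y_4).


Step 1: Find the fundamental solution (x₁, y₁) of x² - 141y² = 1.
  Expand √141 as a continued fraction. a₀ = ⌊√141⌋ = 11; iterate m_{k+1} = d_k·a_k − m_k, d_{k+1} = (141 − m_{k+1}²)/d_k, a_{k+1} = ⌊(a₀ + m_{k+1})/d_{k+1}⌋ (starting m₀ = 0, d₀ = 1), with convergents p_k = a_k·p_{k-1} + p_{k-2}, q_k = a_k·q_{k-1} + q_{k-2} (p₋₁ = 1, q₋₁ = 0):
  k = 0: a₀ = 11; p₀/q₀ = 11/1; p₀² − 141·q₀² = 121 − 141 = -20.
  k = 1: m = 11, d = 20, a = ⌊(11 + 11)/20⌋ = 1; p/q = (1·11 + 1)/(1·1 + 0) = 12/1; p² − 141·q² = 144 − 141 = 3.
  k = 2: m = 9, d = 3, a = ⌊(11 + 9)/3⌋ = 6; p/q = (6·12 + 11)/(6·1 + 1) = 83/7; p² − 141·q² = 6889 − 6909 = -20.
  k = 3: m = 9, d = 20, a = ⌊(11 + 9)/20⌋ = 1; p/q = (1·83 + 12)/(1·7 + 1) = 95/8; p² − 141·q² = 9025 − 9024 = 1.
  The first convergent with p² − 141·q² = 1 gives the fundamental solution (x₁, y₁) = (95, 8).
Step 2: Apply the recurrence (x_{n+1}, y_{n+1}) = (x₁x_n + 141y₁y_n, x₁y_n + y₁x_n) repeatedly.
  From (x_1, y_1) = (95, 8): x_2 = 95·95 + 141·8·8 = 18049; y_2 = 95·8 + 8·95 = 1520.
  From (x_2, y_2) = (18049, 1520): x_3 = 95·18049 + 141·8·1520 = 3429215; y_3 = 95·1520 + 8·18049 = 288792.
  From (x_3, y_3) = (3429215, 288792): x_4 = 95·3429215 + 141·8·288792 = 651532801; y_4 = 95·288792 + 8·3429215 = 54868960.
Step 3: Verify x_4² - 141·y_4² = 424494990778905601 - 424494990778905600 = 1 (should be 1). ✓

(x_1, y_1) = (95, 8); (x_4, y_4) = (651532801, 54868960).


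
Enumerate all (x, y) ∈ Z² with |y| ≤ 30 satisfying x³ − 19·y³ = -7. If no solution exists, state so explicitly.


The equation is x³ - 19y³ = -7. For fixed y, x³ = 19·y³ − 7, so a solution requires the RHS to be a perfect cube.
Strategy: iterate y from -30 to 30, compute RHS = 19·y³ − 7, and check whether it is a (positive or negative) perfect cube.
Check small values of y:
  y = 0: RHS = -7 is not a perfect cube.
  y = 1: RHS = 12 is not a perfect cube.
  y = -1: RHS = -26 is not a perfect cube.
  y = 2: RHS = 145 is not a perfect cube.
  y = -2: RHS = -159 is not a perfect cube.
  y = 3: RHS = 506 is not a perfect cube.
  y = -3: RHS = -520 is not a perfect cube.
Continuing the search up to |y| = 30 finds no solutions either.
No (x, y) in the scanned range satisfies the equation.

No integer solutions with |y| ≤ 30.


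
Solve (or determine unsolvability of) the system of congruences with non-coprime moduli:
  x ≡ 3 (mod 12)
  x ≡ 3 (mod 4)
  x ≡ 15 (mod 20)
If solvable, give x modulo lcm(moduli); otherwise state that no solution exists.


Moduli 12, 4, 20 are not pairwise coprime, so CRT works modulo lcm(m_i) when all pairwise compatibility conditions hold.
Pairwise compatibility: gcd(m_i, m_j) must divide a_i - a_j for every pair.
Merge one congruence at a time:
  Start: x ≡ 3 (mod 12).
  Combine with x ≡ 3 (mod 4): gcd(12, 4) = 4; 3 - 3 = 0, which IS divisible by 4, so compatible.
    Write x = 3 + 12·t and substitute into x ≡ 3 (mod 4): 12·t ≡ 3 − 3 = 0 (mod 4).
    Divide the congruence (and modulus) by g = 4: 3·t ≡ 0 (mod 1).
    Modulo 1 every t works; take t = 0.
    Then x = 3 + 12·0 = 3, valid modulo lcm(12, 4) = 12: x ≡ 3 (mod 12).
  Combine with x ≡ 15 (mod 20): gcd(12, 20) = 4; 15 - 3 = 12, which IS divisible by 4, so compatible.
    Write x = 3 + 12·t and substitute into x ≡ 15 (mod 20): 12·t ≡ 15 − 3 = 12 (mod 20).
    Divide the congruence (and modulus) by g = 4: 3·t ≡ 3 (mod 5).
    The inverse of 3 mod 5 is 2 (since 3·2 = 6 = 1·5 + 1), so t ≡ 2·3 = 6 ≡ 1 (mod 5).
    Then x = 3 + 12·1 = 15, valid modulo lcm(12, 20) = 60: x ≡ 15 (mod 60).
Verify: 15 mod 12 = 3, 15 mod 4 = 3, 15 mod 20 = 15.

x ≡ 15 (mod 60).
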